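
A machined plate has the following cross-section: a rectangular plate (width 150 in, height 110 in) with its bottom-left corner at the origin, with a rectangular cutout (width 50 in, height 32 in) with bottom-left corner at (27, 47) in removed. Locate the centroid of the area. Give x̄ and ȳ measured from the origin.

x̄ = 77.47 in, ȳ = 54.14 in

Part | A | x̄ᵢ | ȳᵢ | A·x̄ᵢ | A·ȳᵢ
plate | 16500.00 | 75.00 | 55.00 | 1237500.00 | 907500.00
hole | -1600.00 | 52.00 | 63.00 | -83200.00 | -100800.00
Σ | 14900.00 |  |  | 1154300.00 | 806700.00
x̄ = 1154300.00 / 14900.00 = 77.47 in
ȳ = 806700.00 / 14900.00 = 54.14 in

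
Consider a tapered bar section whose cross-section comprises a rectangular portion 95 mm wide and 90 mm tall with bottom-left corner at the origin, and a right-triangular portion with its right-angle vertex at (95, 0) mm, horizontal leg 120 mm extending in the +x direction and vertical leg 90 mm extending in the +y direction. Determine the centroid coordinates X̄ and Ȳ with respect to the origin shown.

X̄ = 81.37 mm, Ȳ = 39.19 mm

Part | A | x̄ᵢ | ȳᵢ | A·x̄ᵢ | A·ȳᵢ
rectangular portion | 8550.00 | 47.50 | 45.00 | 406125.00 | 384750.00
triangular portion | 5400.00 | 135.00 | 30.00 | 729000.00 | 162000.00
Σ | 13950.00 |  |  | 1135125.00 | 546750.00
X̄ = 1135125.00 / 13950.00 = 81.37 mm
Ȳ = 546750.00 / 13950.00 = 39.19 mm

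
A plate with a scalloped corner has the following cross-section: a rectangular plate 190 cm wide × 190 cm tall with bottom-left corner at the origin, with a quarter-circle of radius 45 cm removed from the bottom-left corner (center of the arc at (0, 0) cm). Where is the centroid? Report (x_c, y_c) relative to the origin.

Part | A | x̄ᵢ | ȳᵢ | A·x̄ᵢ | A·ȳᵢ
plate | 36100.00 | 95.00 | 95.00 | 3429500.00 | 3429500.00
removed quarter-circle | -1590.43 | 19.10 | 19.10 | -30375.00 | -30375.00
Σ | 34509.57 |  |  | 3399125.00 | 3399125.00
x_c = 3399125.00 / 34509.57 = 98.50 cm
y_c = 3399125.00 / 34509.57 = 98.50 cm

x_c = 98.50 cm, y_c = 98.50 cm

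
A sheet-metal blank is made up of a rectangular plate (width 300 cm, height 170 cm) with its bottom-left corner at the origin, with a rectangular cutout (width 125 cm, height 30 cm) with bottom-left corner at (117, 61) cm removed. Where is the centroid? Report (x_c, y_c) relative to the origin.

x_c = 147.66 cm, y_c = 85.71 cm

Part | A | x̄ᵢ | ȳᵢ | A·x̄ᵢ | A·ȳᵢ
plate | 51000.00 | 150.00 | 85.00 | 7650000.00 | 4335000.00
hole | -3750.00 | 179.50 | 76.00 | -673125.00 | -285000.00
Σ | 47250.00 |  |  | 6976875.00 | 4050000.00
x_c = 6976875.00 / 47250.00 = 147.66 cm
y_c = 4050000.00 / 47250.00 = 85.71 cm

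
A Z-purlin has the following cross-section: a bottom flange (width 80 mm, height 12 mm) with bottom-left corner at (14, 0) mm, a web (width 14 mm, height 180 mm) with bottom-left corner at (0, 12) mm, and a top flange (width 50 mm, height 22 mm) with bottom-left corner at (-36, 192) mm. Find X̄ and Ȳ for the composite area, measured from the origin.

X̄ = 12.53 mm, Ȳ = 106.14 mm

bottom flange: A = 80 × 12 = 960.00, centroid at (54.00, 6.00).
web: A = 14 × 180 = 2520.00, centroid at (7.00, 102.00).
top flange: A = 50 × 22 = 1100.00, centroid at (-11.00, 203.00).
ΣA = 4580.00 mm², ΣAX̄ = 57380.00 mm³, ΣAȲ = 486100.00 mm³.
X̄ = 57380.00/4580.00 = 12.53 mm; Ȳ = 486100.00/4580.00 = 106.14 mm.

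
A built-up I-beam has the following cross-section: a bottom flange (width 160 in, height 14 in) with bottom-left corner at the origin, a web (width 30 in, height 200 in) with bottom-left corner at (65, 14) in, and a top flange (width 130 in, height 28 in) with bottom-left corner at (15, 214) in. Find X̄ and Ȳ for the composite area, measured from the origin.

X̄ = 80.00 in, Ȳ = 128.75 in

bottom flange: A = 160 × 14 = 2240.00, centroid at (80.00, 7.00).
web: A = 30 × 200 = 6000.00, centroid at (80.00, 114.00).
top flange: A = 130 × 28 = 3640.00, centroid at (80.00, 228.00).
ΣA = 11880.00 in², ΣAX̄ = 950400.00 in³, ΣAȲ = 1529600.00 in³.
X̄ = 950400.00/11880.00 = 80.00 in; Ȳ = 1529600.00/11880.00 = 128.75 in.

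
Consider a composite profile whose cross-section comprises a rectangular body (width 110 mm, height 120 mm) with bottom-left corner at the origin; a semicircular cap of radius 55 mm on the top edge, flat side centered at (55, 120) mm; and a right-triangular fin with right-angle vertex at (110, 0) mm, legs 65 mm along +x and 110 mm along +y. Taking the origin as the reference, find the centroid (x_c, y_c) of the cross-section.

x_c = 67.73 mm, y_c = 74.52 mm

rectangular body: A = 110 × 120 = 13200.00, centroid at (55.00, 60.00).
semicircular top: A = ½π·55² = 4751.66, centroid at (55.00, 143.34).
triangular fin: A = ½·65·110 = 3575.00, centroid at (131.67, 36.67).
ΣA = 21526.66 mm²
ΣAx_c = (13200.00)(55.00) + (4751.66)(55.00) + (3575.00)(131.67) = 1458049.57 mm³
ΣAy_c = (13200.00)(60.00) + (4751.66)(143.34) + (3575.00)(36.67) = 1604199.07 mm³
x_c = 1458049.57 / 21526.66 = 67.73 mm
y_c = 1604199.07 / 21526.66 = 74.52 mm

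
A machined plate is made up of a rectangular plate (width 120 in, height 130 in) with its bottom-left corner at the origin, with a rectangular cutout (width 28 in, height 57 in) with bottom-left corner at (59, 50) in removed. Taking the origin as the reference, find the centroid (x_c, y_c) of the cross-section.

x_c = 58.52 in, y_c = 63.46 in

plate: A = 120 × 130 = 15600.00, centroid at (60.00, 65.00).
hole: A = −(28 × 57) = -1596.00, centroid at (73.00, 78.50).
ΣA = 14004.00 in², ΣAx_c = 819492.00 in³, ΣAy_c = 888714.00 in³.
x_c = 819492.00/14004.00 = 58.52 in; y_c = 888714.00/14004.00 = 63.46 in.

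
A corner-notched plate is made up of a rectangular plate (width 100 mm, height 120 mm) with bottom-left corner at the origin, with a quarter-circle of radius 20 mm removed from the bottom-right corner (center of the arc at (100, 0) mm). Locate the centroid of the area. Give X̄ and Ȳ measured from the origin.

plate: A = 100 × 120 = 12000.00, centroid at (50.00, 60.00).
removed quarter-circle: A = −¼π·20² = -314.16, centroid at (91.51, 8.49).
ΣA = 11685.84 mm²
ΣAX̄ = (12000.00)(50.00) + (-314.16)(91.51) = 571250.74 mm³
ΣAȲ = (12000.00)(60.00) + (-314.16)(8.49) = 717333.33 mm³
X̄ = 571250.74 / 11685.84 = 48.88 mm
Ȳ = 717333.33 / 11685.84 = 61.38 mm

X̄ = 48.88 mm, Ȳ = 61.38 mm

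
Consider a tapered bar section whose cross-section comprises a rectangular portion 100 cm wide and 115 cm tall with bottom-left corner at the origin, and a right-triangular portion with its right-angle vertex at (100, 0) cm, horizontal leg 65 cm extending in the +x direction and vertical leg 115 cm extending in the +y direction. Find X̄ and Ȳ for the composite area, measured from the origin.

X̄ = 67.58 cm, Ȳ = 52.80 cm

rectangular portion: A = 100 × 115 = 11500.00, centroid at (50.00, 57.50).
triangular portion: A = ½·65·115 = 3737.50, centroid at (121.67, 38.33).
ΣA = 15237.50 cm², ΣAX̄ = 1029729.17 cm³, ΣAȲ = 804520.83 cm³.
X̄ = 1029729.17/15237.50 = 67.58 cm; Ȳ = 804520.83/15237.50 = 52.80 cm.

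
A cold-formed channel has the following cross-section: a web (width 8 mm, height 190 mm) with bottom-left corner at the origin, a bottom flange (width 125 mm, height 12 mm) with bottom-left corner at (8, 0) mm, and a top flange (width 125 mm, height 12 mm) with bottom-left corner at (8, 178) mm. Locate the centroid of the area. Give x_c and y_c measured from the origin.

x_c = 48.14 mm, y_c = 95.00 mm

Part | A | x̄ᵢ | ȳᵢ | A·x̄ᵢ | A·ȳᵢ
web | 1520.00 | 4.00 | 95.00 | 6080.00 | 144400.00
bottom flange | 1500.00 | 70.50 | 6.00 | 105750.00 | 9000.00
top flange | 1500.00 | 70.50 | 184.00 | 105750.00 | 276000.00
Σ | 4520.00 |  |  | 217580.00 | 429400.00
x_c = 217580.00 / 4520.00 = 48.14 mm
y_c = 429400.00 / 4520.00 = 95.00 mm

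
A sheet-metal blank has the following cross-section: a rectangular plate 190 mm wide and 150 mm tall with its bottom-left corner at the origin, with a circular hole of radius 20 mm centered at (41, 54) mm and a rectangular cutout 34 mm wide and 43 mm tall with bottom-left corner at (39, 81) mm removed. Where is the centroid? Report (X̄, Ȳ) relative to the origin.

X̄ = 99.84 mm, Ȳ = 74.46 mm

plate: A = 190 × 150 = 28500.00, centroid at (95.00, 75.00).
hole 1: A = −π·20² = -1256.64, centroid at (41.00, 54.00).
hole 2: A = −(34 × 43) = -1462.00, centroid at (56.00, 102.50).
ΣA = 25781.36 mm², ΣAX̄ = 2574105.88 mm³, ΣAȲ = 1919786.60 mm³.
X̄ = 2574105.88/25781.36 = 99.84 mm; Ȳ = 1919786.60/25781.36 = 74.46 mm.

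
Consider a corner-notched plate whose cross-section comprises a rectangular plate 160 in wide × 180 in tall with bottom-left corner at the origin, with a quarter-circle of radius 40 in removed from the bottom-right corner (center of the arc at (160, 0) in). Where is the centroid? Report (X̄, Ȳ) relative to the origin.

plate: A = 160 × 180 = 28800.00, centroid at (80.00, 90.00).
removed quarter-circle: A = −¼π·40² = -1256.64, centroid at (143.02, 16.98).
ΣA = 27543.36 in², ΣAX̄ = 2124271.40 in³, ΣAȲ = 2570666.67 in³.
X̄ = 2124271.40/27543.36 = 77.12 in; Ȳ = 2570666.67/27543.36 = 93.33 in.

X̄ = 77.12 in, Ȳ = 93.33 in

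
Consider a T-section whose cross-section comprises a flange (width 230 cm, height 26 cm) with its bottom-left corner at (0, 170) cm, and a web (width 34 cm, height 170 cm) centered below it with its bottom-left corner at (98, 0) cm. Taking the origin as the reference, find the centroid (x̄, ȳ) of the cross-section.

x̄ = 115.00 cm, ȳ = 134.83 cm

web: A = 34 × 170 = 5780.00, centroid at (115.00, 85.00).
flange: A = 230 × 26 = 5980.00, centroid at (115.00, 183.00).
ΣA = 11760.00 cm², ΣAx̄ = 1352400.00 cm³, ΣAȳ = 1585640.00 cm³.
x̄ = 1352400.00/11760.00 = 115.00 cm; ȳ = 1585640.00/11760.00 = 134.83 cm.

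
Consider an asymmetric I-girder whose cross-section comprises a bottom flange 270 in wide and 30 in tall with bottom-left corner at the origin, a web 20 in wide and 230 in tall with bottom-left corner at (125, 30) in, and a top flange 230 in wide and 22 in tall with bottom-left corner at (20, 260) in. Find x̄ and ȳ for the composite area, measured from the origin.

Part | A | x̄ᵢ | ȳᵢ | A·x̄ᵢ | A·ȳᵢ
bottom flange | 8100.00 | 135.00 | 15.00 | 1093500.00 | 121500.00
web | 4600.00 | 135.00 | 145.00 | 621000.00 | 667000.00
top flange | 5060.00 | 135.00 | 271.00 | 683100.00 | 1371260.00
Σ | 17760.00 |  |  | 2397600.00 | 2159760.00
x̄ = 2397600.00 / 17760.00 = 135.00 in
ȳ = 2159760.00 / 17760.00 = 121.61 in

x̄ = 135.00 in, ȳ = 121.61 in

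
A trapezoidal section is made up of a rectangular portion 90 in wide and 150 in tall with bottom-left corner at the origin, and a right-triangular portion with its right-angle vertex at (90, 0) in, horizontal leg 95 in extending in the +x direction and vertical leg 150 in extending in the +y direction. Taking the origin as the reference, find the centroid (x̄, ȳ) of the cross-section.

x̄ = 71.48 in, ȳ = 66.36 in

rectangular portion: A = 90 × 150 = 13500.00, centroid at (45.00, 75.00).
triangular portion: A = ½·95·150 = 7125.00, centroid at (121.67, 50.00).
ΣA = 20625.00 in²
ΣAx̄ = (13500.00)(45.00) + (7125.00)(121.67) = 1474375.00 in³
ΣAȳ = (13500.00)(75.00) + (7125.00)(50.00) = 1368750.00 in³
x̄ = 1474375.00 / 20625.00 = 71.48 in
ȳ = 1368750.00 / 20625.00 = 66.36 in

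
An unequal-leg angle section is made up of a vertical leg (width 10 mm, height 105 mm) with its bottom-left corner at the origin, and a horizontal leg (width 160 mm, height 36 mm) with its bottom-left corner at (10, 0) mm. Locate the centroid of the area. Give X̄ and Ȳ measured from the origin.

vertical leg: A = 10 × 105 = 1050.00, centroid at (5.00, 52.50).
horizontal leg: A = 160 × 36 = 5760.00, centroid at (90.00, 18.00).
ΣA = 6810.00 mm², ΣAX̄ = 523650.00 mm³, ΣAȲ = 158805.00 mm³.
X̄ = 523650.00/6810.00 = 76.89 mm; Ȳ = 158805.00/6810.00 = 23.32 mm.

X̄ = 76.89 mm, Ȳ = 23.32 mm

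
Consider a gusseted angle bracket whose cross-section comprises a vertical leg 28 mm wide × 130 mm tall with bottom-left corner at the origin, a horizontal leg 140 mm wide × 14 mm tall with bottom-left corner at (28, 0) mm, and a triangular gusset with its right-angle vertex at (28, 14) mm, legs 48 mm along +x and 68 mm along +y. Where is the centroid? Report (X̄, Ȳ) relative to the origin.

X̄ = 43.54 mm, Ȳ = 42.89 mm

vertical leg: A = 28 × 130 = 3640.00, centroid at (14.00, 65.00).
horizontal leg: A = 140 × 14 = 1960.00, centroid at (98.00, 7.00).
gusset: A = ½·48·68 = 1632.00, centroid at (44.00, 36.67).
ΣA = 7232.00 mm², ΣAX̄ = 314848.00 mm³, ΣAȲ = 310160.00 mm³.
X̄ = 314848.00/7232.00 = 43.54 mm; Ȳ = 310160.00/7232.00 = 42.89 mm.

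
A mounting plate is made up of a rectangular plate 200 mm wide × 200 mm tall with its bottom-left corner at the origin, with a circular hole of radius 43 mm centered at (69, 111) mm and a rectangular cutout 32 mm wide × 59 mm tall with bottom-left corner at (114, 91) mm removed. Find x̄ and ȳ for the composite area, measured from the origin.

plate: A = 200 × 200 = 40000.00, centroid at (100.00, 100.00).
hole 1: A = −π·43² = -5808.80, centroid at (69.00, 111.00).
hole 2: A = −(32 × 59) = -1888.00, centroid at (130.00, 120.50).
ΣA = 32303.20 mm², ΣAx̄ = 3353752.47 mm³, ΣAȳ = 3127718.67 mm³.
x̄ = 3353752.47/32303.20 = 103.82 mm; ȳ = 3127718.67/32303.20 = 96.82 mm.

x̄ = 103.82 mm, ȳ = 96.82 mm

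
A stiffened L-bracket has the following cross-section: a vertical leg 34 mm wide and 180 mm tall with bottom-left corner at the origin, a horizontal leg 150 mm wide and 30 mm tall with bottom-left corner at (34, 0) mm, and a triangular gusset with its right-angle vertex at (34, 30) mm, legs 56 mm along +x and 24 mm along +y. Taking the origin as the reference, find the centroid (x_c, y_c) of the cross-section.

vertical leg: A = 34 × 180 = 6120.00, centroid at (17.00, 90.00).
horizontal leg: A = 150 × 30 = 4500.00, centroid at (109.00, 15.00).
gusset: A = ½·56·24 = 672.00, centroid at (52.67, 38.00).
ΣA = 11292.00 mm², ΣAx_c = 629932.00 mm³, ΣAy_c = 643836.00 mm³.
x_c = 629932.00/11292.00 = 55.79 mm; y_c = 643836.00/11292.00 = 57.02 mm.

x_c = 55.79 mm, y_c = 57.02 mm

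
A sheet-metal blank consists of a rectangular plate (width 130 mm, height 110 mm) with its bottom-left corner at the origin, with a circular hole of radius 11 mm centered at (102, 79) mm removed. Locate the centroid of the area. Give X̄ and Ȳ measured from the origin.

plate: A = 130 × 110 = 14300.00, centroid at (65.00, 55.00).
hole: A = −π·11² = -380.13, centroid at (102.00, 79.00).
ΣA = 13919.87 mm², ΣAX̄ = 890726.46 mm³, ΣAȲ = 756469.52 mm³.
X̄ = 890726.46/13919.87 = 63.99 mm; Ȳ = 756469.52/13919.87 = 54.34 mm.

X̄ = 63.99 mm, Ȳ = 54.34 mm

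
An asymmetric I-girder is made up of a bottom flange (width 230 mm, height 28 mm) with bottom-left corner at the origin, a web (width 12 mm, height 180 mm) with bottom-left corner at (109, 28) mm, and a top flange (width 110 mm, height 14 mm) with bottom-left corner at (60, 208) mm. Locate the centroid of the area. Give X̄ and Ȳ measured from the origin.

bottom flange: A = 230 × 28 = 6440.00, centroid at (115.00, 14.00).
web: A = 12 × 180 = 2160.00, centroid at (115.00, 118.00).
top flange: A = 110 × 14 = 1540.00, centroid at (115.00, 215.00).
ΣA = 10140.00 mm², ΣAX̄ = 1166100.00 mm³, ΣAȲ = 676140.00 mm³.
X̄ = 1166100.00/10140.00 = 115.00 mm; Ȳ = 676140.00/10140.00 = 66.68 mm.

X̄ = 115.00 mm, Ȳ = 66.68 mm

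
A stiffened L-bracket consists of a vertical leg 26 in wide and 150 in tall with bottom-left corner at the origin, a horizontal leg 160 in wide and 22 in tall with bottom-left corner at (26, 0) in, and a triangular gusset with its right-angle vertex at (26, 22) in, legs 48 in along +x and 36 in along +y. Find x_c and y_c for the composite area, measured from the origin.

vertical leg: A = 26 × 150 = 3900.00, centroid at (13.00, 75.00).
horizontal leg: A = 160 × 22 = 3520.00, centroid at (106.00, 11.00).
gusset: A = ½·48·36 = 864.00, centroid at (42.00, 34.00).
ΣA = 8284.00 in²
ΣAx_c = (3900.00)(13.00) + (3520.00)(106.00) + (864.00)(42.00) = 460108.00 in³
ΣAy_c = (3900.00)(75.00) + (3520.00)(11.00) + (864.00)(34.00) = 360596.00 in³
x_c = 460108.00 / 8284.00 = 55.54 in
y_c = 360596.00 / 8284.00 = 43.53 in

x_c = 55.54 in, y_c = 43.53 in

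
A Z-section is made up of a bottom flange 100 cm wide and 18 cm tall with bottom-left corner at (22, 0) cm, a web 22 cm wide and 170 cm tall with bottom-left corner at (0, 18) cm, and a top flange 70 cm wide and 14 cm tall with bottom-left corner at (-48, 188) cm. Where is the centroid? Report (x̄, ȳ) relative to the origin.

Part | A | x̄ᵢ | ȳᵢ | A·x̄ᵢ | A·ȳᵢ
bottom flange | 1800.00 | 72.00 | 9.00 | 129600.00 | 16200.00
web | 3740.00 | 11.00 | 103.00 | 41140.00 | 385220.00
top flange | 980.00 | -13.00 | 195.00 | -12740.00 | 191100.00
Σ | 6520.00 |  |  | 158000.00 | 592520.00
x̄ = 158000.00 / 6520.00 = 24.23 cm
ȳ = 592520.00 / 6520.00 = 90.88 cm

x̄ = 24.23 cm, ȳ = 90.88 cm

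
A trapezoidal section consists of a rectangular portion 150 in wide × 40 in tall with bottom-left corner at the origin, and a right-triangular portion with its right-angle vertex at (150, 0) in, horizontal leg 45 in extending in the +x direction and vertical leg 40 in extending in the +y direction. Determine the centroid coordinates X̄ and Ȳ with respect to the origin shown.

Part | A | x̄ᵢ | ȳᵢ | A·x̄ᵢ | A·ȳᵢ
rectangular portion | 6000.00 | 75.00 | 20.00 | 450000.00 | 120000.00
triangular portion | 900.00 | 165.00 | 13.33 | 148500.00 | 12000.00
Σ | 6900.00 |  |  | 598500.00 | 132000.00
X̄ = 598500.00 / 6900.00 = 86.74 in
Ȳ = 132000.00 / 6900.00 = 19.13 in

X̄ = 86.74 in, Ȳ = 19.13 in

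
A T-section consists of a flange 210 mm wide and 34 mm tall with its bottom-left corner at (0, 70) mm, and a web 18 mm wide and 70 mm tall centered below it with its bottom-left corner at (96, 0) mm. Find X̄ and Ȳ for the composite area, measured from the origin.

X̄ = 105.00 mm, Ȳ = 79.20 mm

web: A = 18 × 70 = 1260.00, centroid at (105.00, 35.00).
flange: A = 210 × 34 = 7140.00, centroid at (105.00, 87.00).
ΣA = 8400.00 mm²
ΣAX̄ = (1260.00)(105.00) + (7140.00)(105.00) = 882000.00 mm³
ΣAȲ = (1260.00)(35.00) + (7140.00)(87.00) = 665280.00 mm³
X̄ = 882000.00 / 8400.00 = 105.00 mm
Ȳ = 665280.00 / 8400.00 = 79.20 mm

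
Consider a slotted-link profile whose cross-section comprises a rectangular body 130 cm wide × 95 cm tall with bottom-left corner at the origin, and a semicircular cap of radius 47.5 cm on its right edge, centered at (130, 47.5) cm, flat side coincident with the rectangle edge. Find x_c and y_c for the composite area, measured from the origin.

x_c = 83.99 cm, y_c = 47.50 cm

rectangular body: A = 130 × 95 = 12350.00, centroid at (65.00, 47.50).
semicircular end: A = ½π·47.5² = 3544.11, centroid at (150.16, 47.50).
ΣA = 15894.11 cm², ΣAx_c = 1334932.11 cm³, ΣAy_c = 754970.19 cm³.
x_c = 1334932.11/15894.11 = 83.99 cm; y_c = 754970.19/15894.11 = 47.50 cm.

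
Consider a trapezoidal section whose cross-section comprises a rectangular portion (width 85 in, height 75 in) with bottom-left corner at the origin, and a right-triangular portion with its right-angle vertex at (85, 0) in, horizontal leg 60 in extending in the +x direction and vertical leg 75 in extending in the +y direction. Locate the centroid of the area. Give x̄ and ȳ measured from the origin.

rectangular portion: A = 85 × 75 = 6375.00, centroid at (42.50, 37.50).
triangular portion: A = ½·60·75 = 2250.00, centroid at (105.00, 25.00).
ΣA = 8625.00 in²
ΣAx̄ = (6375.00)(42.50) + (2250.00)(105.00) = 507187.50 in³
ΣAȳ = (6375.00)(37.50) + (2250.00)(25.00) = 295312.50 in³
x̄ = 507187.50 / 8625.00 = 58.80 in
ȳ = 295312.50 / 8625.00 = 34.24 in

x̄ = 58.80 in, ȳ = 34.24 in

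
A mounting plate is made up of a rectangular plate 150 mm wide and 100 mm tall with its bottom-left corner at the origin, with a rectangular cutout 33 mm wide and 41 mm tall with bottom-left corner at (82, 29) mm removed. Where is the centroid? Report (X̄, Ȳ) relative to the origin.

plate: A = 150 × 100 = 15000.00, centroid at (75.00, 50.00).
hole: A = −(33 × 41) = -1353.00, centroid at (98.50, 49.50).
ΣA = 13647.00 mm², ΣAX̄ = 991729.50 mm³, ΣAȲ = 683026.50 mm³.
X̄ = 991729.50/13647.00 = 72.67 mm; Ȳ = 683026.50/13647.00 = 50.05 mm.

X̄ = 72.67 mm, Ȳ = 50.05 mm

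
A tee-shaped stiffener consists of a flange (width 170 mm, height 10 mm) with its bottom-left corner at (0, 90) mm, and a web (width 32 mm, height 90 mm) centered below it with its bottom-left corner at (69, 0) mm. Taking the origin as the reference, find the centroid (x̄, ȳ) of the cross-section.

web: A = 32 × 90 = 2880.00, centroid at (85.00, 45.00).
flange: A = 170 × 10 = 1700.00, centroid at (85.00, 95.00).
ΣA = 4580.00 mm²
ΣAx̄ = (2880.00)(85.00) + (1700.00)(85.00) = 389300.00 mm³
ΣAȳ = (2880.00)(45.00) + (1700.00)(95.00) = 291100.00 mm³
x̄ = 389300.00 / 4580.00 = 85.00 mm
ȳ = 291100.00 / 4580.00 = 63.56 mm

x̄ = 85.00 mm, ȳ = 63.56 mm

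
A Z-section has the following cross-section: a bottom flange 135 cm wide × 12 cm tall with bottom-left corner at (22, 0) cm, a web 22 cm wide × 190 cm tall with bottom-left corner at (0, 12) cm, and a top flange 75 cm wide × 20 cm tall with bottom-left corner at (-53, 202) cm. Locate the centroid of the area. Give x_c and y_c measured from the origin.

x_c = 22.98 cm, y_c = 106.16 cm

Part | A | x̄ᵢ | ȳᵢ | A·x̄ᵢ | A·ȳᵢ
bottom flange | 1620.00 | 89.50 | 6.00 | 144990.00 | 9720.00
web | 4180.00 | 11.00 | 107.00 | 45980.00 | 447260.00
top flange | 1500.00 | -15.50 | 212.00 | -23250.00 | 318000.00
Σ | 7300.00 |  |  | 167720.00 | 774980.00
x_c = 167720.00 / 7300.00 = 22.98 cm
y_c = 774980.00 / 7300.00 = 106.16 cm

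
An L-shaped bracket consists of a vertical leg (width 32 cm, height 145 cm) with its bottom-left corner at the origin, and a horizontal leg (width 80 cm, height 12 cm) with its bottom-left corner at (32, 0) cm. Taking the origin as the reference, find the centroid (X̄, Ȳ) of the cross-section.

Part | A | x̄ᵢ | ȳᵢ | A·x̄ᵢ | A·ȳᵢ
vertical leg | 4640.00 | 16.00 | 72.50 | 74240.00 | 336400.00
horizontal leg | 960.00 | 72.00 | 6.00 | 69120.00 | 5760.00
Σ | 5600.00 |  |  | 143360.00 | 342160.00
X̄ = 143360.00 / 5600.00 = 25.60 cm
Ȳ = 342160.00 / 5600.00 = 61.10 cm

X̄ = 25.60 cm, Ȳ = 61.10 cm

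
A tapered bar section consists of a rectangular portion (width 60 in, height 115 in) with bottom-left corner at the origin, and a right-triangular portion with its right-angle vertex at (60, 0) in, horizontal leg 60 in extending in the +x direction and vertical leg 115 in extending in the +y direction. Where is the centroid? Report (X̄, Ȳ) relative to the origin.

Part | A | x̄ᵢ | ȳᵢ | A·x̄ᵢ | A·ȳᵢ
rectangular portion | 6900.00 | 30.00 | 57.50 | 207000.00 | 396750.00
triangular portion | 3450.00 | 80.00 | 38.33 | 276000.00 | 132250.00
Σ | 10350.00 |  |  | 483000.00 | 529000.00
X̄ = 483000.00 / 10350.00 = 46.67 in
Ȳ = 529000.00 / 10350.00 = 51.11 in

X̄ = 46.67 in, Ȳ = 51.11 in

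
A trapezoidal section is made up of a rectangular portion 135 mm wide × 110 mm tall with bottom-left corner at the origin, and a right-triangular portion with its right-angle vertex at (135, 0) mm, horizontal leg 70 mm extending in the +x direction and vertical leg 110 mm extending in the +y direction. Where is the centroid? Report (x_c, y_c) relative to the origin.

x_c = 86.20 mm, y_c = 51.23 mm

rectangular portion: A = 135 × 110 = 14850.00, centroid at (67.50, 55.00).
triangular portion: A = ½·70·110 = 3850.00, centroid at (158.33, 36.67).
ΣA = 18700.00 mm²
ΣAx_c = (14850.00)(67.50) + (3850.00)(158.33) = 1611958.33 mm³
ΣAy_c = (14850.00)(55.00) + (3850.00)(36.67) = 957916.67 mm³
x_c = 1611958.33 / 18700.00 = 86.20 mm
y_c = 957916.67 / 18700.00 = 51.23 mm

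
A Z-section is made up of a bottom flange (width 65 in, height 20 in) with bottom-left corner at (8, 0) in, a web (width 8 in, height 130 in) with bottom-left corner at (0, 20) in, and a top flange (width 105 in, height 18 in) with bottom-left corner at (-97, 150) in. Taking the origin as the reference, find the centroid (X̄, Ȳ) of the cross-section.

Part | A | x̄ᵢ | ȳᵢ | A·x̄ᵢ | A·ȳᵢ
bottom flange | 1300.00 | 40.50 | 10.00 | 52650.00 | 13000.00
web | 1040.00 | 4.00 | 85.00 | 4160.00 | 88400.00
top flange | 1890.00 | -44.50 | 159.00 | -84105.00 | 300510.00
Σ | 4230.00 |  |  | -27295.00 | 401910.00
X̄ = -27295.00 / 4230.00 = -6.45 in
Ȳ = 401910.00 / 4230.00 = 95.01 in

X̄ = -6.45 in, Ȳ = 95.01 in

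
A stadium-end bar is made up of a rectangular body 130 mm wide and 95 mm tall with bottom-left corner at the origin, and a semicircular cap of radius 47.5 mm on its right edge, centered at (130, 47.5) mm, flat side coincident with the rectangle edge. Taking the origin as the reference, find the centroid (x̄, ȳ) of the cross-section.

rectangular body: A = 130 × 95 = 12350.00, centroid at (65.00, 47.50).
semicircular end: A = ½π·47.5² = 3544.11, centroid at (150.16, 47.50).
ΣA = 15894.11 mm²
ΣAx̄ = (12350.00)(65.00) + (3544.11)(150.16) = 1334932.11 mm³
ΣAȳ = (12350.00)(47.50) + (3544.11)(47.50) = 754970.19 mm³
x̄ = 1334932.11 / 15894.11 = 83.99 mm
ȳ = 754970.19 / 15894.11 = 47.50 mm

x̄ = 83.99 mm, ȳ = 47.50 mm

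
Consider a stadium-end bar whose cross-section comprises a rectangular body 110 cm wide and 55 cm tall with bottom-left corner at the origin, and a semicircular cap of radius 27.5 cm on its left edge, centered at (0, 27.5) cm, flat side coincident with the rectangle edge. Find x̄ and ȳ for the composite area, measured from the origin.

Part | A | x̄ᵢ | ȳᵢ | A·x̄ᵢ | A·ȳᵢ
rectangular body | 6050.00 | 55.00 | 27.50 | 332750.00 | 166375.00
semicircular end | 1187.91 | -11.67 | 27.50 | -13864.58 | 32667.65
Σ | 7237.91 |  |  | 318885.42 | 199042.65
x̄ = 318885.42 / 7237.91 = 44.06 cm
ȳ = 199042.65 / 7237.91 = 27.50 cm

x̄ = 44.06 cm, ȳ = 27.50 cm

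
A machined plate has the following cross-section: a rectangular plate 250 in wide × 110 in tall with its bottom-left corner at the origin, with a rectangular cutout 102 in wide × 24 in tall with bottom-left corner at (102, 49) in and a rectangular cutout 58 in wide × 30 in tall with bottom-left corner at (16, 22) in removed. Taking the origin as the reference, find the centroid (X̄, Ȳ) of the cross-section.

plate: A = 250 × 110 = 27500.00, centroid at (125.00, 55.00).
hole 1: A = −(102 × 24) = -2448.00, centroid at (153.00, 61.00).
hole 2: A = −(58 × 30) = -1740.00, centroid at (45.00, 37.00).
ΣA = 23312.00 in²
ΣAX̄ = (27500.00)(125.00) + (-2448.00)(153.00) + (-1740.00)(45.00) = 2984656.00 in³
ΣAȲ = (27500.00)(55.00) + (-2448.00)(61.00) + (-1740.00)(37.00) = 1298792.00 in³
X̄ = 2984656.00 / 23312.00 = 128.03 in
Ȳ = 1298792.00 / 23312.00 = 55.71 in

X̄ = 128.03 in, Ȳ = 55.71 in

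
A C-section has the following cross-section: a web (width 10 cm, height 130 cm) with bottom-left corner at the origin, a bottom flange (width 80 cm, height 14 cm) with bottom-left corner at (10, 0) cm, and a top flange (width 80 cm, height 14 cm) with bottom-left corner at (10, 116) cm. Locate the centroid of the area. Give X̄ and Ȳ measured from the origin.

X̄ = 33.47 cm, Ȳ = 65.00 cm

web: A = 10 × 130 = 1300.00, centroid at (5.00, 65.00).
bottom flange: A = 80 × 14 = 1120.00, centroid at (50.00, 7.00).
top flange: A = 80 × 14 = 1120.00, centroid at (50.00, 123.00).
ΣA = 3540.00 cm², ΣAX̄ = 118500.00 cm³, ΣAȲ = 230100.00 cm³.
X̄ = 118500.00/3540.00 = 33.47 cm; Ȳ = 230100.00/3540.00 = 65.00 cm.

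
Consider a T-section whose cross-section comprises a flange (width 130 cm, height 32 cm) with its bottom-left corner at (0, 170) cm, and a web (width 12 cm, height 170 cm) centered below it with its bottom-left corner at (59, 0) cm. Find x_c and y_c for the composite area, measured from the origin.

x_c = 65.00 cm, y_c = 152.77 cm

web: A = 12 × 170 = 2040.00, centroid at (65.00, 85.00).
flange: A = 130 × 32 = 4160.00, centroid at (65.00, 186.00).
ΣA = 6200.00 cm²
ΣAx_c = (2040.00)(65.00) + (4160.00)(65.00) = 403000.00 cm³
ΣAy_c = (2040.00)(85.00) + (4160.00)(186.00) = 947160.00 cm³
x_c = 403000.00 / 6200.00 = 65.00 cm
y_c = 947160.00 / 6200.00 = 152.77 cm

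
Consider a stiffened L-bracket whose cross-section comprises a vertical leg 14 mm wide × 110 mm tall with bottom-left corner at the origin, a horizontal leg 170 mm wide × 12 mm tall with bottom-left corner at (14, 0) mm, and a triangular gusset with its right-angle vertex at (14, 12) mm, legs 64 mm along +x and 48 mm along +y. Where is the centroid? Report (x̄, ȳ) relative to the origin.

x̄ = 52.19 mm, ȳ = 27.35 mm

vertical leg: A = 14 × 110 = 1540.00, centroid at (7.00, 55.00).
horizontal leg: A = 170 × 12 = 2040.00, centroid at (99.00, 6.00).
gusset: A = ½·64·48 = 1536.00, centroid at (35.33, 28.00).
ΣA = 5116.00 mm²
ΣAx̄ = (1540.00)(7.00) + (2040.00)(99.00) + (1536.00)(35.33) = 267012.00 mm³
ΣAȳ = (1540.00)(55.00) + (2040.00)(6.00) + (1536.00)(28.00) = 139948.00 mm³
x̄ = 267012.00 / 5116.00 = 52.19 mm
ȳ = 139948.00 / 5116.00 = 27.35 mm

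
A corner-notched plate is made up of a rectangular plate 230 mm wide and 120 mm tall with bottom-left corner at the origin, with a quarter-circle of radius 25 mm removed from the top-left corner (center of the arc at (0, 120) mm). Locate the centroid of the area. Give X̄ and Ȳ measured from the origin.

X̄ = 116.89 mm, Ȳ = 59.11 mm

plate: A = 230 × 120 = 27600.00, centroid at (115.00, 60.00).
removed quarter-circle: A = −¼π·25² = -490.87, centroid at (10.61, 109.39).
ΣA = 27109.13 mm²
ΣAX̄ = (27600.00)(115.00) + (-490.87)(10.61) = 3168791.67 mm³
ΣAȲ = (27600.00)(60.00) + (-490.87)(109.39) = 1602303.47 mm³
X̄ = 3168791.67 / 27109.13 = 116.89 mm
Ȳ = 1602303.47 / 27109.13 = 59.11 mm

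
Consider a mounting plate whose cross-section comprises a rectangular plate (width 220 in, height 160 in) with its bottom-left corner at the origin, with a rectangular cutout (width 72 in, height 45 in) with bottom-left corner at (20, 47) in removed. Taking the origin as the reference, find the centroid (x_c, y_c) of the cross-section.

plate: A = 220 × 160 = 35200.00, centroid at (110.00, 80.00).
hole: A = −(72 × 45) = -3240.00, centroid at (56.00, 69.50).
ΣA = 31960.00 in², ΣAx_c = 3690560.00 in³, ΣAy_c = 2590820.00 in³.
x_c = 3690560.00/31960.00 = 115.47 in; y_c = 2590820.00/31960.00 = 81.06 in.

x_c = 115.47 in, y_c = 81.06 in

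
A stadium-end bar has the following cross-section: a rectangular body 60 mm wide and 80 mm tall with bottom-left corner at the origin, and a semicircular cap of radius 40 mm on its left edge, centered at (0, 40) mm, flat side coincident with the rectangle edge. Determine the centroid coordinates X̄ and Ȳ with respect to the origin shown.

rectangular body: A = 60 × 80 = 4800.00, centroid at (30.00, 40.00).
semicircular end: A = ½π·40² = 2513.27, centroid at (-16.98, 40.00).
ΣA = 7313.27 mm²
ΣAX̄ = (4800.00)(30.00) + (2513.27)(-16.98) = 101333.33 mm³
ΣAȲ = (4800.00)(40.00) + (2513.27)(40.00) = 292530.96 mm³
X̄ = 101333.33 / 7313.27 = 13.86 mm
Ȳ = 292530.96 / 7313.27 = 40.00 mm

X̄ = 13.86 mm, Ȳ = 40.00 mm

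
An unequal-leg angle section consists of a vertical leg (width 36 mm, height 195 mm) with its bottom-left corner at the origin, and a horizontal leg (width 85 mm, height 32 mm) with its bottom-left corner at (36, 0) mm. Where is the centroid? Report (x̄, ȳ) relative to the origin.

x̄ = 34.90 mm, ȳ = 74.74 mm

vertical leg: A = 36 × 195 = 7020.00, centroid at (18.00, 97.50).
horizontal leg: A = 85 × 32 = 2720.00, centroid at (78.50, 16.00).
ΣA = 9740.00 mm², ΣAx̄ = 339880.00 mm³, ΣAȳ = 727970.00 mm³.
x̄ = 339880.00/9740.00 = 34.90 mm; ȳ = 727970.00/9740.00 = 74.74 mm.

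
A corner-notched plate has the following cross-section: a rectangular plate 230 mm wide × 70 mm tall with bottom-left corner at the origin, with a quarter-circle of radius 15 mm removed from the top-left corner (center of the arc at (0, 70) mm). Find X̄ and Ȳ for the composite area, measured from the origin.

X̄ = 116.21 mm, Ȳ = 34.68 mm

plate: A = 230 × 70 = 16100.00, centroid at (115.00, 35.00).
removed quarter-circle: A = −¼π·15² = -176.71, centroid at (6.37, 63.63).
ΣA = 15923.29 mm², ΣAX̄ = 1850375.00 mm³, ΣAȲ = 552254.98 mm³.
X̄ = 1850375.00/15923.29 = 116.21 mm; Ȳ = 552254.98/15923.29 = 34.68 mm.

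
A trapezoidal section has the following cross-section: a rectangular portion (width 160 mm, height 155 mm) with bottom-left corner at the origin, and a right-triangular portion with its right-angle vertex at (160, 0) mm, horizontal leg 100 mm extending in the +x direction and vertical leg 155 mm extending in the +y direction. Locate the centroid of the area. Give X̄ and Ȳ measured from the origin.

rectangular portion: A = 160 × 155 = 24800.00, centroid at (80.00, 77.50).
triangular portion: A = ½·100·155 = 7750.00, centroid at (193.33, 51.67).
ΣA = 32550.00 mm²
ΣAX̄ = (24800.00)(80.00) + (7750.00)(193.33) = 3482333.33 mm³
ΣAȲ = (24800.00)(77.50) + (7750.00)(51.67) = 2322416.67 mm³
X̄ = 3482333.33 / 32550.00 = 106.98 mm
Ȳ = 2322416.67 / 32550.00 = 71.35 mm

X̄ = 106.98 mm, Ȳ = 71.35 mm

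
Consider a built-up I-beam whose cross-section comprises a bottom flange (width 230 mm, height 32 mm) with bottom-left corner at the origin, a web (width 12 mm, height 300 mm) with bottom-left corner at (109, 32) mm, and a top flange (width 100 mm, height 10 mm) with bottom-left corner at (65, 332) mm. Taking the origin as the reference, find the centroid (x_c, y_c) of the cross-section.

Part | A | x̄ᵢ | ȳᵢ | A·x̄ᵢ | A·ȳᵢ
bottom flange | 7360.00 | 115.00 | 16.00 | 846400.00 | 117760.00
web | 3600.00 | 115.00 | 182.00 | 414000.00 | 655200.00
top flange | 1000.00 | 115.00 | 337.00 | 115000.00 | 337000.00
Σ | 11960.00 |  |  | 1375400.00 | 1109960.00
x_c = 1375400.00 / 11960.00 = 115.00 mm
y_c = 1109960.00 / 11960.00 = 92.81 mm

x_c = 115.00 mm, y_c = 92.81 mm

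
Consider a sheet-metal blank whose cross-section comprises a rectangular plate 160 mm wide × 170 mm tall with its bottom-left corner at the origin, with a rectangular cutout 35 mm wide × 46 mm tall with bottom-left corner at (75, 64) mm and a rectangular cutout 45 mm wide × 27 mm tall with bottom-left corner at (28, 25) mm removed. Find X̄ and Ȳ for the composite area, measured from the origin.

plate: A = 160 × 170 = 27200.00, centroid at (80.00, 85.00).
hole 1: A = −(35 × 46) = -1610.00, centroid at (92.50, 87.00).
hole 2: A = −(45 × 27) = -1215.00, centroid at (50.50, 38.50).
ΣA = 24375.00 mm², ΣAX̄ = 1965717.50 mm³, ΣAȲ = 2125152.50 mm³.
X̄ = 1965717.50/24375.00 = 80.64 mm; Ȳ = 2125152.50/24375.00 = 87.19 mm.

X̄ = 80.64 mm, Ȳ = 87.19 mm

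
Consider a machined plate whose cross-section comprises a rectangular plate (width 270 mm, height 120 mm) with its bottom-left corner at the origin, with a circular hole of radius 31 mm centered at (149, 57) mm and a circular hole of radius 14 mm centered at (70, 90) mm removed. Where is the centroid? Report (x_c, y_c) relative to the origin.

plate: A = 270 × 120 = 32400.00, centroid at (135.00, 60.00).
hole 1: A = −π·31² = -3019.07, centroid at (149.00, 57.00).
hole 2: A = −π·14² = -615.75, centroid at (70.00, 90.00).
ΣA = 28765.18 mm², ΣAx_c = 3881055.84 mm³, ΣAy_c = 1716495.28 mm³.
x_c = 3881055.84/28765.18 = 134.92 mm; y_c = 1716495.28/28765.18 = 59.67 mm.

x_c = 134.92 mm, y_c = 59.67 mm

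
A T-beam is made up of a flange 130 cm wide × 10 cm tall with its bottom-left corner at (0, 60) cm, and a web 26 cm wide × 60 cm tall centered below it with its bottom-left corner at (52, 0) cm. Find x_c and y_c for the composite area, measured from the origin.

web: A = 26 × 60 = 1560.00, centroid at (65.00, 30.00).
flange: A = 130 × 10 = 1300.00, centroid at (65.00, 65.00).
ΣA = 2860.00 cm², ΣAx_c = 185900.00 cm³, ΣAy_c = 131300.00 cm³.
x_c = 185900.00/2860.00 = 65.00 cm; y_c = 131300.00/2860.00 = 45.91 cm.

x_c = 65.00 cm, y_c = 45.91 cm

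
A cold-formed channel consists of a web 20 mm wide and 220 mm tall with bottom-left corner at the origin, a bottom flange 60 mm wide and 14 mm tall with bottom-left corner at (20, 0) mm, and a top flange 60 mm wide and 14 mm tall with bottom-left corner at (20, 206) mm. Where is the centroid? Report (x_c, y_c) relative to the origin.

x_c = 21.05 mm, y_c = 110.00 mm

web: A = 20 × 220 = 4400.00, centroid at (10.00, 110.00).
bottom flange: A = 60 × 14 = 840.00, centroid at (50.00, 7.00).
top flange: A = 60 × 14 = 840.00, centroid at (50.00, 213.00).
ΣA = 6080.00 mm², ΣAx_c = 128000.00 mm³, ΣAy_c = 668800.00 mm³.
x_c = 128000.00/6080.00 = 21.05 mm; y_c = 668800.00/6080.00 = 110.00 mm.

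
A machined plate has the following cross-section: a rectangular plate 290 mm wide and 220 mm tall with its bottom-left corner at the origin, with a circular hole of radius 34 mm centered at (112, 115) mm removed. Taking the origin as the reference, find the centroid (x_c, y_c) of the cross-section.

x_c = 146.99 mm, y_c = 109.70 mm

plate: A = 290 × 220 = 63800.00, centroid at (145.00, 110.00).
hole: A = −π·34² = -3631.68, centroid at (112.00, 115.00).
ΣA = 60168.32 mm², ΣAx_c = 8844251.72 mm³, ΣAy_c = 6600356.67 mm³.
x_c = 8844251.72/60168.32 = 146.99 mm; y_c = 6600356.67/60168.32 = 109.70 mm.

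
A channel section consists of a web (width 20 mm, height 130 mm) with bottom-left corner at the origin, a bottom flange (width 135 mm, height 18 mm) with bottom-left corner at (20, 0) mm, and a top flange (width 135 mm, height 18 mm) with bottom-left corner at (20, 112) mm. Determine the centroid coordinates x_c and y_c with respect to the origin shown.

x_c = 60.49 mm, y_c = 65.00 mm

web: A = 20 × 130 = 2600.00, centroid at (10.00, 65.00).
bottom flange: A = 135 × 18 = 2430.00, centroid at (87.50, 9.00).
top flange: A = 135 × 18 = 2430.00, centroid at (87.50, 121.00).
ΣA = 7460.00 mm²
ΣAx_c = (2600.00)(10.00) + (2430.00)(87.50) + (2430.00)(87.50) = 451250.00 mm³
ΣAy_c = (2600.00)(65.00) + (2430.00)(9.00) + (2430.00)(121.00) = 484900.00 mm³
x_c = 451250.00 / 7460.00 = 60.49 mm
y_c = 484900.00 / 7460.00 = 65.00 mm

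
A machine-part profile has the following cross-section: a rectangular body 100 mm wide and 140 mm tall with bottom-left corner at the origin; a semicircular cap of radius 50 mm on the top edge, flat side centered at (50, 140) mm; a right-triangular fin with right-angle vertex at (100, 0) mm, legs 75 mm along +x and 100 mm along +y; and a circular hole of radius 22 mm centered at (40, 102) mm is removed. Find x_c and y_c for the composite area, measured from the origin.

x_c = 64.71 mm, y_c = 78.54 mm

rectangular body: A = 100 × 140 = 14000.00, centroid at (50.00, 70.00).
semicircular top: A = ½π·50² = 3926.99, centroid at (50.00, 161.22).
triangular fin: A = ½·75·100 = 3750.00, centroid at (125.00, 33.33).
hole: A = −π·22² = -1520.53, centroid at (40.00, 102.00).
ΣA = 20156.46 mm²
ΣAx_c = (14000.00)(50.00) + (3926.99)(50.00) + (3750.00)(125.00) + (-1520.53)(40.00) = 1304278.31 mm³
ΣAy_c = (14000.00)(70.00) + (3926.99)(161.22) + (3750.00)(33.33) + (-1520.53)(102.00) = 1583017.90 mm³
x_c = 1304278.31 / 20156.46 = 64.71 mm
y_c = 1583017.90 / 20156.46 = 78.54 mm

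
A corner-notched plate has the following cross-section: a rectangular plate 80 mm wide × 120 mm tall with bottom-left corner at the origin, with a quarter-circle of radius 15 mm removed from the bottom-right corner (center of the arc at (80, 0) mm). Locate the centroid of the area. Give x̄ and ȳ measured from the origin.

x̄ = 39.37 mm, ȳ = 61.01 mm

plate: A = 80 × 120 = 9600.00, centroid at (40.00, 60.00).
removed quarter-circle: A = −¼π·15² = -176.71, centroid at (73.63, 6.37).
ΣA = 9423.29 mm²
ΣAx̄ = (9600.00)(40.00) + (-176.71)(73.63) = 370987.83 mm³
ΣAȳ = (9600.00)(60.00) + (-176.71)(6.37) = 574875.00 mm³
x̄ = 370987.83 / 9423.29 = 39.37 mm
ȳ = 574875.00 / 9423.29 = 61.01 mm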